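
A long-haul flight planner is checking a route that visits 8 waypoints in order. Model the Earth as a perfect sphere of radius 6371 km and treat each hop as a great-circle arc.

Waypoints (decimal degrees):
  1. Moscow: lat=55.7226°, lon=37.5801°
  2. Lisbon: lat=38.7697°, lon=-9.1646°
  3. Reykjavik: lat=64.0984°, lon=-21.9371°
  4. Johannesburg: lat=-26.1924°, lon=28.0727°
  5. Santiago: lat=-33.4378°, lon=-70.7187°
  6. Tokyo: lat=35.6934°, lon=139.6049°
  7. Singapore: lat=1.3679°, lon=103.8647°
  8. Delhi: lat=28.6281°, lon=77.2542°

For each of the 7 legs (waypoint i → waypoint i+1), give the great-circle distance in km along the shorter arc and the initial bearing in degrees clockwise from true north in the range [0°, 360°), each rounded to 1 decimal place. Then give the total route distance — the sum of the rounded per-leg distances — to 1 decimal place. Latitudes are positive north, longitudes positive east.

Leg 1: dist=3900.9 km, bearing=261.1°
Leg 2: dist=2939.4 km, bearing=347.5°
Leg 3: dist=10935.5 km, bearing=136.0°
Leg 4: dist=9184.8 km, bearing=236.3°
Leg 5: dist=17238.2 km, bearing=283.8°
Leg 6: dist=5304.6 km, bearing=232.1°
Leg 7: dist=4142.2 km, bearing=319.5°
Total: 53645.6 km

Leg 1: φ1=0.9725428, φ2=0.6766589, Δφ=-0.2958839, Δλ=-0.8158489 rad; a=sin²(Δφ/2)+cosφ1·cosφ2·sin²(Δλ/2)=0.0908324410; c=2·atan2(√a, √(1-a))=0.612288061; dist=6371·c=3900.887 ≈ 3900.9 km; running total=3900.9 km
Leg 1 bearing: y=sinΔλ·cosφ2=-0.56783901, x=cosφ1·sinφ2-sinφ1·cosφ2·cosΔλ=-0.08880592; θ=atan2(y, x)=-98.8886° <0 so +360° → 261.1114° ≈ 261.1°
Leg 2: φ1=0.6766589, φ2=1.1187281, Δφ=0.4420692, Δλ=-0.2229222 rad; a=sin²(Δφ/2)+cosφ1·cosφ2·sin²(Δλ/2)=0.0522795495; c=2·atan2(√a, √(1-a))=0.461375721; dist=6371·c=2939.425 ≈ 2939.4 km; running total=6840.3 km
Leg 2 bearing: y=sinΔλ·cosφ2=-0.09657388, x=cosφ1·sinφ2-sinφ1·cosφ2·cosΔλ=0.43457920; θ=atan2(y, x)=-12.5289° <0 so +360° → 347.4711° ≈ 347.5°
Leg 3: φ1=1.1187281, φ2=-0.4571436, Δφ=-1.5758717, Δλ=0.8728357 rad; a=sin²(Δφ/2)+cosφ1·cosφ2·sin²(Δλ/2)=0.5725720384; c=2·atan2(√a, √(1-a))=1.716454916; dist=6371·c=10935.534 ≈ 10935.5 km; running total=17775.8 km
Leg 3 bearing: y=sinΔλ·cosφ2=0.68748329, x=cosφ1·sinφ2-sinφ1·cosφ2·cosΔλ=-0.71154756; θ=atan2(y, x)=135.9854° ≈ 136.0°
Leg 4: φ1=-0.4571436, φ2=-0.5835997, Δφ=-0.1264561, Δλ=-1.7242352 rad; a=sin²(Δφ/2)+cosφ1·cosφ2·sin²(Δλ/2)=0.4356131361; c=2·atan2(√a, √(1-a))=1.441664015; dist=6371·c=9184.841 ≈ 9184.8 km; running total=26960.6 km
Leg 4 bearing: y=sinΔλ·cosφ2=-0.82468043, x=cosφ1·sinφ2-sinφ1·cosφ2·cosΔλ=-0.55074451; θ=atan2(y, x)=-123.7361° <0 so +360° → 236.2639° ≈ 236.3°
Leg 5: φ1=-0.5835997, φ2=0.6229674, Δφ=1.2065671, Δλ=3.6708393 rad; a=sin²(Δφ/2)+cosφ1·cosφ2·sin²(Δλ/2)=0.9532518754; c=2·atan2(√a, √(1-a))=2.705724261; dist=6371·c=17238.169 ≈ 17238.2 km; running total=44198.8 km
Leg 5 bearing: y=sinΔλ·cosφ2=-0.41004127, x=cosφ1·sinφ2-sinφ1·cosφ2·cosΔλ=0.10058381; θ=atan2(y, x)=-76.2174° <0 so +360° → 283.7826° ≈ 283.8°
Leg 6: φ1=0.6229674, φ2=0.0238744, Δφ=-0.5990930, Δλ=-0.6237842 rad; a=sin²(Δφ/2)+cosφ1·cosφ2·sin²(Δλ/2)=0.1635290914; c=2·atan2(√a, √(1-a))=0.832617632; dist=6371·c=5304.607 ≈ 5304.6 km; running total=49503.4 km
Leg 6 bearing: y=sinΔλ·cosφ2=-0.58394438, x=cosφ1·sinφ2-sinφ1·cosφ2·cosΔλ=-0.45404655; θ=atan2(y, x)=-127.8669° <0 so +360° → 232.1331° ≈ 232.1°
Leg 7: φ1=0.0238744, φ2=0.4996546, Δφ=0.4757802, Δλ=-0.4644408 rad; a=sin²(Δφ/2)+cosφ1·cosφ2·sin²(Δλ/2)=0.1020079218; c=2·atan2(√a, √(1-a))=0.650164629; dist=6371·c=4142.199 ≈ 4142.2 km; running total=53645.6 km
Leg 7 bearing: y=sinΔλ·cosφ2=-0.39316351, x=cosφ1·sinφ2-sinφ1·cosφ2·cosΔλ=0.46025175; θ=atan2(y, x)=-40.5051° <0 so +360° → 319.4949° ≈ 319.5°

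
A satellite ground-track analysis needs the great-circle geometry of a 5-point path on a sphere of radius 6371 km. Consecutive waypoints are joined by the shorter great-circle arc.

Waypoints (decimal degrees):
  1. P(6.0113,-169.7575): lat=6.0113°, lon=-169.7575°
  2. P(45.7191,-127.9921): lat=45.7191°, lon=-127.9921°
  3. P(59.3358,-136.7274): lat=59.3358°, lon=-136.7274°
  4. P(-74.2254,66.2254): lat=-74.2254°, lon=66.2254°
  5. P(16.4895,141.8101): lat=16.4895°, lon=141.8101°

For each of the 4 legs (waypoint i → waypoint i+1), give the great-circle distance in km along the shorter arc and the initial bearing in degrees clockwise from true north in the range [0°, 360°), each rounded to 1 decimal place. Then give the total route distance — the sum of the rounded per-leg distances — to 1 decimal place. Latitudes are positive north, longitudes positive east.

Leg 1: dist=5964.4 km, bearing=35.3°
Leg 2: dist=1622.1 km, bearing=342.1°
Leg 3: dist=18106.1 km, bearing=201.0°
Leg 4: dist=11344.1 km, bearing=71.7°
Total: 37036.7 km

Leg 1: φ1=0.1049170, φ2=0.7979488, Δφ=0.6930318, Δλ=0.7289437 rad; a=sin²(Δφ/2)+cosφ1·cosφ2·sin²(Δλ/2)=0.2035668029; c=2·atan2(√a, √(1-a))=0.936182722; dist=6371·c=5964.420 ≈ 5964.4 km; running total=5964.4 km
Leg 1 bearing: y=sinΔλ·cosφ2=0.46504303, x=cosφ1·sinφ2-sinφ1·cosφ2·cosΔλ=0.65745298; θ=atan2(y, x)=35.2733° ≈ 35.3°
Leg 2: φ1=0.7979488, φ2=1.0356051, Δφ=0.2376562, Δλ=-0.1524597 rad; a=sin²(Δφ/2)+cosφ1·cosφ2·sin²(Δλ/2)=0.0161189276; c=2·atan2(√a, √(1-a))=0.254607828; dist=6371·c=1622.106 ≈ 1622.1 km; running total=7586.5 km
Leg 2 bearing: y=sinΔλ·cosφ2=-0.07745444, x=cosφ1·sinφ2-sinφ1·cosφ2·cosΔλ=0.23966068; θ=atan2(y, x)=-17.9100° <0 so +360° → 342.0900° ≈ 342.1°
Leg 3: φ1=1.0356051, φ2=-1.2954776, Δφ=-2.3310827, Δλ=3.5421946 rad; a=sin²(Δφ/2)+cosφ1·cosφ2·sin²(Δλ/2)=0.9777227838; c=2·atan2(√a, √(1-a))=2.841961981; dist=6371·c=18106.140 ≈ 18106.1 km; running total=25692.6 km
Leg 3 bearing: y=sinΔλ·cosφ2=-0.10601550, x=cosφ1·sinφ2-sinφ1·cosφ2·cosΔλ=-0.27547138; θ=atan2(y, x)=-158.9507° <0 so +360° → 201.0493° ≈ 201.0°
Leg 4: φ1=-1.2954776, φ2=0.2877961, Δφ=1.5832737, Δλ=1.3192019 rad; a=sin²(Δφ/2)+cosφ1·cosφ2·sin²(Δλ/2)=0.6041278614; c=2·atan2(√a, √(1-a))=1.780587568; dist=6371·c=11344.123 ≈ 11344.1 km; running total=37036.7 km
Leg 4 bearing: y=sinΔλ·cosφ2=0.92868334, x=cosφ1·sinφ2-sinφ1·cosφ2·cosΔλ=0.30688241; θ=atan2(y, x)=71.7139° ≈ 71.7°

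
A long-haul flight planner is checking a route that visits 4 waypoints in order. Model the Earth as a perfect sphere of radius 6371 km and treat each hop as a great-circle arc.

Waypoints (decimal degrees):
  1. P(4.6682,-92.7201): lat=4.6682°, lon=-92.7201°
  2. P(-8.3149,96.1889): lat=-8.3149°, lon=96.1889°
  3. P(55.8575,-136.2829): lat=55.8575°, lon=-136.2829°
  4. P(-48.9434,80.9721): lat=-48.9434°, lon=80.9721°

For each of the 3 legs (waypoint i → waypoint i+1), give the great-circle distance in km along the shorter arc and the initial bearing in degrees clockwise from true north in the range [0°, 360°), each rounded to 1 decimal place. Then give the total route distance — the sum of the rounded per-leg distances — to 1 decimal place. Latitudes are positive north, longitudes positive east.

Leg 1: φ1=0.0814755, φ2=-0.1451224, Δφ=-0.2265978, Δλ=3.2970840 rad; a=sin²(Δφ/2)+cosφ1·cosφ2·sin²(Δλ/2)=0.9930385948; c=2·atan2(√a, √(1-a))=2.974528364; dist=6371·c=18950.720 ≈ 18950.7 km; running total=18950.7 km
Leg 1 bearing: y=sinΔλ·cosφ2=-0.15323766, x=cosφ1·sinφ2-sinφ1·cosφ2·cosΔλ=-0.06457551; θ=atan2(y, x)=-112.8509° <0 so +360° → 247.1491° ≈ 247.1°
Leg 2: φ1=-0.1451224, φ2=0.9748973, Δφ=1.1200197, Δλ=-4.0573983 rad; a=sin²(Δφ/2)+cosφ1·cosφ2·sin²(Δλ/2)=0.7289915144; c=2·atan2(√a, √(1-a))=2.046521287; dist=6371·c=13038.387 ≈ 13038.4 km; running total=31989.1 km
Leg 2 bearing: y=sinΔλ·cosφ2=0.44510378, x=cosφ1·sinφ2-sinφ1·cosφ2·cosΔλ=0.76950255; θ=atan2(y, x)=30.0464° ≈ 30.0°
Leg 3: φ1=0.9748973, φ2=-0.8542235, Δφ=-1.8291208, Δλ=3.7918151 rad; a=sin²(Δφ/2)+cosφ1·cosφ2·sin²(Δλ/2)=0.9587538993; c=2·atan2(√a, √(1-a))=2.732564555; dist=6371·c=17409.169 ≈ 17409.2 km; running total=49398.3 km
Leg 3 bearing: y=sinΔλ·cosφ2=-0.39760529, x=cosφ1·sinφ2-sinφ1·cosφ2·cosΔλ=0.00945906; θ=atan2(y, x)=-88.6372° <0 so +360° → 271.3628° ≈ 271.4°

Leg 1: dist=18950.7 km, bearing=247.1°
Leg 2: dist=13038.4 km, bearing=30.0°
Leg 3: dist=17409.2 km, bearing=271.4°
Total: 49398.3 km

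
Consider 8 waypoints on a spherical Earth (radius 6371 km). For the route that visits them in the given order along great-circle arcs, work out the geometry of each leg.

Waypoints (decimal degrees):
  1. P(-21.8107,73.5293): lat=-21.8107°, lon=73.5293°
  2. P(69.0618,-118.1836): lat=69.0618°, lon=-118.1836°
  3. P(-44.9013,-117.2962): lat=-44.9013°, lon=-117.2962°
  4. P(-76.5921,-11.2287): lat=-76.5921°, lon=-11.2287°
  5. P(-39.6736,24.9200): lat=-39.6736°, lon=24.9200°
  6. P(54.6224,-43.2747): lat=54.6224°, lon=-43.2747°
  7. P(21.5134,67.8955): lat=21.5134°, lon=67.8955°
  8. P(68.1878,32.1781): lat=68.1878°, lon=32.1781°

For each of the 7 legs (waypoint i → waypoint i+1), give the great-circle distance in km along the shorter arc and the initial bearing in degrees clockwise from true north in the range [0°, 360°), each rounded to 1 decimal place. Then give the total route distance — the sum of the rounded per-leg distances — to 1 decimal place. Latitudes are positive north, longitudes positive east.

Leg 1: φ1=-0.3806685, φ2=1.2053558, Δφ=1.5860243, Δλ=-3.3460213 rad; a=sin²(Δφ/2)+cosφ1·cosφ2·sin²(Δλ/2)=0.8359390216; c=2·atan2(√a, √(1-a))=2.307537836; dist=6371·c=14701.324 ≈ 14701.3 km; running total=14701.3 km
Leg 1 bearing: y=sinΔλ·cosφ2=0.07254701, x=cosφ1·sinφ2-sinφ1·cosφ2·cosΔλ=0.73710028; θ=atan2(y, x)=5.6211° ≈ 5.6°
Leg 2: φ1=1.2053558, φ2=-0.7836755, Δφ=-1.9890313, Δλ=0.0154881 rad; a=sin²(Δφ/2)+cosφ1·cosφ2·sin²(Δλ/2)=0.7030892854; c=2·atan2(√a, √(1-a))=1.989064544; dist=6371·c=12672.330 ≈ 12672.3 km; running total=27373.6 km
Leg 2 bearing: y=sinΔλ·cosφ2=0.01097012, x=cosφ1·sinφ2-sinφ1·cosφ2·cosΔλ=-0.91372787; θ=atan2(y, x)=179.3121° ≈ 179.3°
Leg 3: φ1=-0.7836755, φ2=-1.3367843, Δφ=-0.5531088, Δλ=1.8512271 rad; a=sin²(Δφ/2)+cosφ1·cosφ2·sin²(Δλ/2)=0.1794054139; c=2·atan2(√a, √(1-a))=0.874749416; dist=6371·c=5573.029 ≈ 5573.0 km; running total=32946.6 km
Leg 3 bearing: y=sinΔλ·cosφ2=0.22282386, x=cosφ1·sinφ2-sinφ1·cosφ2·cosΔλ=-0.73432008; θ=atan2(y, x)=163.1200° ≈ 163.1°
Leg 4: φ1=-1.3367843, φ2=-0.6924349, Δφ=0.6443494, Δλ=0.6309138 rad; a=sin²(Δφ/2)+cosφ1·cosφ2·sin²(Δλ/2)=0.1174341484; c=2·atan2(√a, √(1-a))=0.699550473; dist=6371·c=4456.836 ≈ 4456.8 km; running total=37403.4 km
Leg 4 bearing: y=sinΔλ·cosφ2=0.45402922, x=cosφ1·sinφ2-sinφ1·cosφ2·cosΔλ=0.45654238; θ=atan2(y, x)=44.8419° ≈ 44.8°
Leg 5: φ1=-0.6924349, φ2=0.9533407, Δφ=1.6457757, Δλ=-1.1902220 rad; a=sin²(Δφ/2)+cosφ1·cosφ2·sin²(Δλ/2)=0.6775021477; c=2·atan2(√a, √(1-a))=1.933714989; dist=6371·c=12319.698 ≈ 12319.7 km; running total=49723.1 km
Leg 5 bearing: y=sinΔλ·cosφ2=-0.53753854, x=cosφ1·sinφ2-sinφ1·cosφ2·cosΔλ=0.76486879; θ=atan2(y, x)=-35.0990° <0 so +360° → 324.9010° ≈ 324.9°
Leg 6: φ1=0.9533407, φ2=0.3754797, Δφ=-0.5778611, Δλ=1.9402860 rad; a=sin²(Δφ/2)+cosφ1·cosφ2·sin²(Δλ/2)=0.4477569431; c=2·atan2(√a, √(1-a))=1.466119154; dist=6371·c=9340.645 ≈ 9340.6 km; running total=59063.7 km
Leg 6 bearing: y=sinΔλ·cosφ2=0.86754537, x=cosφ1·sinφ2-sinφ1·cosφ2·cosΔλ=0.48625887; θ=atan2(y, x)=60.7294° ≈ 60.7°
Leg 7: φ1=0.3754797, φ2=1.1901016, Δφ=0.8146220, Δλ=-0.6233862 rad; a=sin²(Δφ/2)+cosφ1·cosφ2·sin²(Δλ/2)=0.1894383195; c=2·atan2(√a, √(1-a))=0.900621053; dist=6371·c=5737.857 ≈ 5737.9 km; running total=64801.6 km
Leg 7 bearing: y=sinΔλ·cosφ2=-0.21691542, x=cosφ1·sinφ2-sinφ1·cosφ2·cosΔλ=0.75309592; θ=atan2(y, x)=-16.0681° <0 so +360° → 343.9319° ≈ 343.9°

Leg 1: dist=14701.3 km, bearing=5.6°
Leg 2: dist=12672.3 km, bearing=179.3°
Leg 3: dist=5573.0 km, bearing=163.1°
Leg 4: dist=4456.8 km, bearing=44.8°
Leg 5: dist=12319.7 km, bearing=324.9°
Leg 6: dist=9340.6 km, bearing=60.7°
Leg 7: dist=5737.9 km, bearing=343.9°
Total: 64801.6 km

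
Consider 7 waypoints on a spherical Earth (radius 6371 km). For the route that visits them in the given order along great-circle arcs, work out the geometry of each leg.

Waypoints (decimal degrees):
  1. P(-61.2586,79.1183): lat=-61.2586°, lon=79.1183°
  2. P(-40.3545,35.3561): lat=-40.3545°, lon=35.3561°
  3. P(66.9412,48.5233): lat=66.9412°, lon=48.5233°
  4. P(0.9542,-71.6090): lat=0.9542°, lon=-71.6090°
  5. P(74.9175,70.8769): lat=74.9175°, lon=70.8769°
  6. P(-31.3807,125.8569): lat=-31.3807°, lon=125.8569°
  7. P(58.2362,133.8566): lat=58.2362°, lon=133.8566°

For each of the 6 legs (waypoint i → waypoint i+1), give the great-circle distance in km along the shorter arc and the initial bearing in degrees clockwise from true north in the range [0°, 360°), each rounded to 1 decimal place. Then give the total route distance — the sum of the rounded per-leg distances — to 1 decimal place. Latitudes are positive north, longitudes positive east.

Leg 1: dist=3742.3 km, bearing=288.0°
Leg 2: dist=11983.2 km, bearing=5.4°
Leg 3: dist=11168.8 km, bearing=298.4°
Leg 4: dist=11227.3 km, bearing=9.3°
Leg 5: dist=12458.6 km, bearing=131.0°
Leg 6: dist=9992.8 km, bearing=4.2°
Total: 60573.0 km

Leg 1: φ1=-1.0691643, φ2=-0.7043189, Δφ=0.3648454, Δλ=-0.7637945 rad; a=sin²(Δφ/2)+cosφ1·cosφ2·sin²(Δλ/2)=0.0838057796; c=2·atan2(√a, √(1-a))=0.587392722; dist=6371·c=3742.279 ≈ 3742.3 km; running total=3742.3 km
Leg 1 bearing: y=sinΔλ·cosφ2=-0.52708663, x=cosφ1·sinφ2-sinφ1·cosφ2·cosΔλ=0.17119920; θ=atan2(y, x)=-72.0061° <0 so +360° → 287.9939° ≈ 288.0°
Leg 2: φ1=-0.7043189, φ2=1.1683443, Δφ=1.8726632, Δλ=0.2298110 rad; a=sin²(Δφ/2)+cosφ1·cosφ2·sin²(Δλ/2)=0.6525751755; c=2·atan2(√a, √(1-a))=1.880892633; dist=6371·c=11983.167 ≈ 11983.2 km; running total=15725.5 km
Leg 2 bearing: y=sinΔλ·cosφ2=0.08922115, x=cosφ1·sinφ2-sinφ1·cosφ2·cosΔλ=0.94811542; θ=atan2(y, x)=5.3759° ≈ 5.4°
Leg 3: φ1=1.1683443, φ2=0.0166539, Δφ=-1.1516904, Δλ=-2.0967042 rad; a=sin²(Δφ/2)+cosφ1·cosφ2·sin²(Δλ/2)=0.5906353084; c=2·atan2(√a, √(1-a))=1.753074646; dist=6371·c=11168.839 ≈ 11168.8 km; running total=26894.3 km
Leg 3 bearing: y=sinΔλ·cosφ2=-0.86474863, x=cosφ1·sinφ2-sinφ1·cosφ2·cosΔλ=0.46834899; θ=atan2(y, x)=-61.5600° <0 so +360° → 298.4400° ≈ 298.4°
Leg 4: φ1=0.0166539, φ2=1.3075570, Δφ=1.2909031, Δλ=2.4868481 rad; a=sin²(Δφ/2)+cosφ1·cosφ2·sin²(Δλ/2)=0.5951455280; c=2·atan2(√a, √(1-a))=1.762254938; dist=6371·c=11227.326 ≈ 11227.3 km; running total=38121.6 km
Leg 4 bearing: y=sinΔλ·cosφ2=0.15845637, x=cosφ1·sinφ2-sinφ1·cosφ2·cosΔλ=0.96885545; θ=atan2(y, x)=9.2885° ≈ 9.3°
Leg 5: φ1=1.3075570, φ2=-0.5476965, Δφ=-1.8552536, Δλ=0.9595820 rad; a=sin²(Δφ/2)+cosφ1·cosφ2·sin²(Δλ/2)=0.6876510442; c=2·atan2(√a, √(1-a))=1.955518992; dist=6371·c=12458.611 ≈ 12458.6 km; running total=50580.2 km
Leg 5 bearing: y=sinΔλ·cosφ2=0.69916063, x=cosφ1·sinφ2-sinφ1·cosφ2·cosΔλ=-0.60854150; θ=atan2(y, x)=131.0359° ≈ 131.0°
Leg 6: φ1=-0.5476965, φ2=1.0164134, Δφ=1.5641100, Δλ=0.1396211 rad; a=sin²(Δφ/2)+cosφ1·cosφ2·sin²(Δλ/2)=0.4988435330; c=2·atan2(√a, √(1-a))=1.568483391; dist=6371·c=9992.808 ≈ 9992.8 km; running total=60573.0 km
Leg 6 bearing: y=sinΔλ·cosφ2=0.07326060, x=cosφ1·sinφ2-sinφ1·cosφ2·cosΔλ=0.99731015; θ=atan2(y, x)=4.2013° ≈ 4.2°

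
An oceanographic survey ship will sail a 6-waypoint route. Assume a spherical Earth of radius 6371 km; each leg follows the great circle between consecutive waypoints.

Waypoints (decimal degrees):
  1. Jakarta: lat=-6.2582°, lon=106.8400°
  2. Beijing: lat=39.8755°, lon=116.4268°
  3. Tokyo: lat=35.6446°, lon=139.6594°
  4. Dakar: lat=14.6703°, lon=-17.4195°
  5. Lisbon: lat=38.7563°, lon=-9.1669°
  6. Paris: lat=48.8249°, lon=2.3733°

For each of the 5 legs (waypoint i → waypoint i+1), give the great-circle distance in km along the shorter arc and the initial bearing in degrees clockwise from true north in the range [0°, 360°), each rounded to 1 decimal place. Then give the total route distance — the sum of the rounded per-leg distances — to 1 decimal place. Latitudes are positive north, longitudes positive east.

Leg 1: φ1=-0.1092262, φ2=0.6959588, Δφ=0.8051850, Δλ=0.1673212 rad; a=sin²(Δφ/2)+cosφ1·cosφ2·sin²(Δλ/2)=0.1588379799; c=2·atan2(√a, √(1-a))=0.819859345; dist=6371·c=5223.324 ≈ 5223.3 km; running total=5223.3 km
Leg 1 bearing: y=sinΔλ·cosφ2=0.12781057, x=cosφ1·sinφ2-sinφ1·cosφ2·cosΔλ=0.71979050; θ=atan2(y, x)=10.0689° ≈ 10.1°
Leg 2: φ1=0.6959588, φ2=0.6221156, Δφ=-0.0738431, Δλ=0.4054854 rad; a=sin²(Δφ/2)+cosφ1·cosφ2·sin²(Δλ/2)=0.0266484536; c=2·atan2(√a, √(1-a))=0.327954814; dist=6371·c=2089.400 ≈ 2089.4 km; running total=7312.7 km
Leg 2 bearing: y=sinΔλ·cosφ2=0.32056080, x=cosφ1·sinφ2-sinφ1·cosφ2·cosΔλ=-0.03152824; θ=atan2(y, x)=95.6172° ≈ 95.6°
Leg 3: φ1=0.6221156, φ2=0.2560450, Δφ=-0.3660706, Δλ=-2.7415440 rad; a=sin²(Δφ/2)+cosφ1·cosφ2·sin²(Δλ/2)=0.7882472826; c=2·atan2(√a, √(1-a))=2.185228404; dist=6371·c=13922.090 ≈ 13922.1 km; running total=21234.8 km
Leg 3 bearing: y=sinΔλ·cosφ2=-0.37676634, x=cosφ1·sinφ2-sinφ1·cosφ2·cosΔλ=0.72505251; θ=atan2(y, x)=-27.4582° <0 so +360° → 332.5418° ≈ 332.5°
Leg 4: φ1=0.2560450, φ2=0.6764250, Δφ=0.4203800, Δλ=0.1440350 rad; a=sin²(Δφ/2)+cosφ1·cosφ2·sin²(Δλ/2)=0.0474389553; c=2·atan2(√a, √(1-a))=0.439129526; dist=6371·c=2797.694 ≈ 2797.7 km; running total=24032.5 km
Leg 4 bearing: y=sinΔλ·cosφ2=0.11193281, x=cosφ1·sinφ2-sinφ1·cosφ2·cosΔλ=0.41015247; θ=atan2(y, x)=15.2646° ≈ 15.3°
Leg 5: φ1=0.6764250, φ2=0.8521553, Δφ=0.1757302, Δλ=0.2014145 rad; a=sin²(Δφ/2)+cosφ1·cosφ2·sin²(Δλ/2)=0.0128897415; c=2·atan2(√a, √(1-a))=0.227556650; dist=6371·c=1449.763 ≈ 1449.8 km; running total=25482.3 km
Leg 5 bearing: y=sinΔλ·cosφ2=0.13170897, x=cosφ1·sinφ2-sinφ1·cosφ2·cosΔλ=0.18315876; θ=atan2(y, x)=35.7198° ≈ 35.7°

Leg 1: dist=5223.3 km, bearing=10.1°
Leg 2: dist=2089.4 km, bearing=95.6°
Leg 3: dist=13922.1 km, bearing=332.5°
Leg 4: dist=2797.7 km, bearing=15.3°
Leg 5: dist=1449.8 km, bearing=35.7°
Total: 25482.3 km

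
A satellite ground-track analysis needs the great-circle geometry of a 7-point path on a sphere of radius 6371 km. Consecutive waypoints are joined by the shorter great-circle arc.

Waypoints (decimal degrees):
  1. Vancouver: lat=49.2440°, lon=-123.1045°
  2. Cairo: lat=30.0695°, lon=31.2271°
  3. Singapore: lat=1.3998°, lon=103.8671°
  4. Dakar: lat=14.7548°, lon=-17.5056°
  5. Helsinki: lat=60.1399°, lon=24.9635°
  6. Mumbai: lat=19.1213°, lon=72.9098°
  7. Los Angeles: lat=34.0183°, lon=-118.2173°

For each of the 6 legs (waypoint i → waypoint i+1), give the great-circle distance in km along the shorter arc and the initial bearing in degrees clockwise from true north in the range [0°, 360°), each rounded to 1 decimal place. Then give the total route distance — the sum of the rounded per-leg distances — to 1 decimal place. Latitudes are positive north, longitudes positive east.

Leg 1: dist=10836.1 km, bearing=22.2°
Leg 2: dist=8263.2 km, bearing=97.7°
Leg 3: dist=13321.8 km, bearing=287.9°
Leg 4: dist=6096.7 km, bearing=24.3°
Leg 5: dist=5914.3 km, bearing=118.8°
Leg 6: dist=13989.8 km, bearing=11.4°
Total: 58421.9 km

Leg 1: φ1=0.8594699, φ2=0.5248118, Δφ=-0.3346582, Δλ=2.6935946 rad; a=sin²(Δφ/2)+cosφ1·cosφ2·sin²(Δλ/2)=0.5648403729; c=2·atan2(√a, √(1-a))=1.700843327; dist=6371·c=10836.073 ≈ 10836.1 km; running total=10836.1 km
Leg 1 bearing: y=sinΔλ·cosφ2=0.37486635, x=cosφ1·sinφ2-sinφ1·cosφ2·cosΔλ=0.91796412; θ=atan2(y, x)=22.2135° ≈ 22.2°
Leg 2: φ1=0.5248118, φ2=0.0244311, Δφ=-0.5003807, Δλ=1.2678072 rad; a=sin²(Δφ/2)+cosφ1·cosφ2·sin²(Δλ/2)=0.3648091450; c=2·atan2(√a, √(1-a))=1.297006840; dist=6371·c=8263.231 ≈ 8263.2 km; running total=19099.3 km
Leg 2 bearing: y=sinΔλ·cosφ2=0.95416403, x=cosφ1·sinφ2-sinφ1·cosφ2·cosΔλ=-0.12831495; θ=atan2(y, x)=97.6591° ≈ 97.7°
Leg 3: φ1=0.0244311, φ2=0.2575198, Δφ=0.2330887, Δλ=-2.1183532 rad; a=sin²(Δφ/2)+cosφ1·cosφ2·sin²(Δλ/2)=0.7485319918; c=2·atan2(√a, √(1-a))=2.091008188; dist=6371·c=13321.813 ≈ 13321.8 km; running total=32421.1 km
Leg 3 bearing: y=sinΔλ·cosφ2=-0.82564459, x=cosφ1·sinφ2-sinφ1·cosφ2·cosΔλ=0.26690523; θ=atan2(y, x)=-72.0856° <0 so +360° → 287.9144° ≈ 287.9°
Leg 4: φ1=0.2575198, φ2=1.0496393, Δφ=0.7921194, Δλ=0.7412256 rad; a=sin²(Δφ/2)+cosφ1·cosφ2·sin²(Δλ/2)=0.2119892330; c=2·atan2(√a, √(1-a))=0.956943045; dist=6371·c=6096.684 ≈ 6096.7 km; running total=38517.8 km
Leg 4 bearing: y=sinΔλ·cosφ2=0.33616749, x=cosφ1·sinφ2-sinφ1·cosφ2·cosΔλ=0.74511114; θ=atan2(y, x)=24.2832° ≈ 24.3°
Leg 5: φ1=1.0496393, φ2=0.3337296, Δφ=-0.7159096, Δλ=0.8368208 rad; a=sin²(Δφ/2)+cosφ1·cosφ2·sin²(Δλ/2)=0.2004108072; c=2·atan2(√a, √(1-a))=0.928321841; dist=6371·c=5914.338 ≈ 5914.3 km; running total=44432.1 km
Leg 5 bearing: y=sinΔλ·cosφ2=0.70155060, x=cosφ1·sinφ2-sinφ1·cosφ2·cosΔλ=-0.38576160; θ=atan2(y, x)=118.8051° ≈ 118.8°
Leg 6: φ1=0.3337296, φ2=0.5937313, Δφ=0.2600017, Δλ=-3.3357972 rad; a=sin²(Δφ/2)+cosφ1·cosφ2·sin²(Δλ/2)=0.7925728674; c=2·atan2(√a, √(1-a))=2.195856087; dist=6371·c=13989.799 ≈ 13989.8 km; running total=58421.9 km
Leg 6 bearing: y=sinΔλ·cosφ2=0.15995824, x=cosφ1·sinφ2-sinφ1·cosφ2·cosΔλ=0.79499549; θ=atan2(y, x)=11.3764° ≈ 11.4°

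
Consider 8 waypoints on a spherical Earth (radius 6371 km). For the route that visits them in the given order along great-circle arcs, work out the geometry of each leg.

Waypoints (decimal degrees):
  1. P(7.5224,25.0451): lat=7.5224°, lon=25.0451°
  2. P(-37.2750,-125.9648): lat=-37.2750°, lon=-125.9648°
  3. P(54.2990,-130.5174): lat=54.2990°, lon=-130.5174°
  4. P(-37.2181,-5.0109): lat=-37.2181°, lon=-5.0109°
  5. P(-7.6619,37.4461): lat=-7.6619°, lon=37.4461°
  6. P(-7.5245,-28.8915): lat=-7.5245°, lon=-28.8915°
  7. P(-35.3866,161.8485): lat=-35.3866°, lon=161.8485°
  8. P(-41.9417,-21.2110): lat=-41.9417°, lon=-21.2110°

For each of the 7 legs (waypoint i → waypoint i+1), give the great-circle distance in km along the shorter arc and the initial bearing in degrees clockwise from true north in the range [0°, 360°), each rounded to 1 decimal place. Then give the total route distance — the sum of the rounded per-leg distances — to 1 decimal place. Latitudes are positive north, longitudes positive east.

Leg 1: dist=15600.0 km, bearing=217.1°
Leg 2: dist=10191.9 km, bearing=357.3°
Leg 3: dist=15518.3 km, bearing=88.0°
Leg 4: dist=5390.4 km, bearing=63.3°
Leg 5: dist=7303.5 km, bearing=265.2°
Leg 6: dist=15112.6 km, bearing=192.6°
Leg 7: dist=11410.9 km, bearing=177.7°
Total: 80527.6 km

Leg 1: φ1=0.1312906, φ2=-0.6505715, Δφ=-0.7818621, Δλ=-2.6356200 rad; a=sin²(Δφ/2)+cosφ1·cosφ2·sin²(Δλ/2)=0.8846655866; c=2·atan2(√a, √(1-a))=2.448589895; dist=6371·c=15599.966 ≈ 15600.0 km; running total=15600.0 km
Leg 1 bearing: y=sinΔλ·cosφ2=-0.38566109, x=cosφ1·sinφ2-sinφ1·cosφ2·cosΔλ=-0.50930842; θ=atan2(y, x)=-142.8661° <0 so +360° → 217.1339° ≈ 217.1°
Leg 2: φ1=-0.6505715, φ2=0.9476963, Δφ=1.5982678, Δλ=-0.0794579 rad; a=sin²(Δφ/2)+cosφ1·cosφ2·sin²(Δλ/2)=0.5144665636; c=2·atan2(√a, √(1-a))=1.599733492; dist=6371·c=10191.902 ≈ 10191.9 km; running total=25791.9 km
Leg 2 bearing: y=sinΔλ·cosφ2=-0.04631929, x=cosφ1·sinφ2-sinφ1·cosφ2·cosΔλ=0.99850759; θ=atan2(y, x)=-2.6560° <0 so +360° → 357.3440° ≈ 357.3°
Leg 3: φ1=0.9476963, φ2=-0.6495784, Δφ=-1.5972747, Δλ=2.1905017 rad; a=sin²(Δφ/2)+cosφ1·cosφ2·sin²(Δλ/2)=0.8805416376; c=2·atan2(√a, √(1-a))=2.435777845; dist=6371·c=15518.341 ≈ 15518.3 km; running total=41310.2 km
Leg 3 bearing: y=sinΔλ·cosφ2=0.64825938, x=cosφ1·sinφ2-sinφ1·cosφ2·cosΔλ=0.02262806; θ=atan2(y, x)=88.0009° ≈ 88.0°
Leg 4: φ1=-0.6495784, φ2=-0.1337254, Δφ=0.5158530, Δλ=0.7410144 rad; a=sin²(Δφ/2)+cosφ1·cosφ2·sin²(Δλ/2)=0.1685380696; c=2·atan2(√a, √(1-a))=0.846078966; dist=6371·c=5390.369 ≈ 5390.4 km; running total=46700.6 km
Leg 4 bearing: y=sinΔλ·cosφ2=0.66901002, x=cosφ1·sinφ2-sinφ1·cosφ2·cosΔλ=0.33609157; θ=atan2(y, x)=63.3264° ≈ 63.3°
Leg 5: φ1=-0.1337254, φ2=-0.1313273, Δφ=0.0023981, Δλ=-1.1578095 rad; a=sin²(Δφ/2)+cosφ1·cosφ2·sin²(Δλ/2)=0.2941011744; c=2·atan2(√a, √(1-a))=1.146370466; dist=6371·c=7303.526 ≈ 7303.5 km; running total=54004.1 km
Leg 5 bearing: y=sinΔλ·cosφ2=-0.90803909, x=cosφ1·sinφ2-sinφ1·cosφ2·cosΔλ=-0.07673136; θ=atan2(y, x)=-94.8301° <0 so +360° → 265.1699° ≈ 265.2°
Leg 6: φ1=-0.1313273, φ2=-0.6176127, Δφ=-0.4862854, Δλ=3.3290410 rad; a=sin²(Δφ/2)+cosφ1·cosφ2·sin²(Δλ/2)=0.8591264825; c=2·atan2(√a, √(1-a))=2.372084486; dist=6371·c=15112.550 ≈ 15112.6 km; running total=69116.7 km
Leg 6 bearing: y=sinΔλ·cosφ2=-0.15192640, x=cosφ1·sinφ2-sinφ1·cosφ2·cosΔλ=-0.67899267; θ=atan2(y, x)=-167.3877° <0 so +360° → 192.6123° ≈ 192.6°
Leg 7: φ1=-0.6176127, φ2=-0.7320208, Δφ=-0.1144081, Δλ=-3.1949910 rad; a=sin²(Δφ/2)+cosφ1·cosφ2·sin²(Δλ/2)=0.6092499902; c=2·atan2(√a, √(1-a))=1.791073370; dist=6371·c=11410.928 ≈ 11410.9 km; running total=80527.6 km
Leg 7 bearing: y=sinΔλ·cosφ2=0.03970017, x=cosφ1·sinφ2-sinφ1·cosφ2·cosΔλ=-0.97502905; θ=atan2(y, x)=177.6684° ≈ 177.7°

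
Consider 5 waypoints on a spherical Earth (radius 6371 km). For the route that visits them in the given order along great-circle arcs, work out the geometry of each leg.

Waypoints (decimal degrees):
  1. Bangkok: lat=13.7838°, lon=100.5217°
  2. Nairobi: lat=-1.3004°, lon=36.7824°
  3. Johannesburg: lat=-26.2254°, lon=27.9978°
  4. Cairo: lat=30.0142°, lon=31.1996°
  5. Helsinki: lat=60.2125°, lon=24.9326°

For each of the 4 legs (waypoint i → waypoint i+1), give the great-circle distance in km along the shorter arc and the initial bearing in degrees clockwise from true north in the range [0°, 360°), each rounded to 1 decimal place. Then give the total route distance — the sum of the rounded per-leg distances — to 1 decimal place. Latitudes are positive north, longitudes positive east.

Leg 1: φ1=0.2405727, φ2=-0.0226963, Δφ=-0.2632690, Δλ=-1.1124606 rad; a=sin²(Δφ/2)+cosφ1·cosφ2·sin²(Δλ/2)=0.2879018062; c=2·atan2(√a, √(1-a))=1.132722036; dist=6371·c=7216.572 ≈ 7216.6 km; running total=7216.6 km
Leg 1 bearing: y=sinΔλ·cosφ2=-0.89655916, x=cosφ1·sinφ2-sinφ1·cosφ2·cosΔλ=-0.12743271; θ=atan2(y, x)=-98.0896° <0 so +360° → 261.9104° ≈ 261.9°
Leg 2: φ1=-0.0226963, φ2=-0.4577196, Δφ=-0.4350233, Δλ=-0.1533202 rad; a=sin²(Δφ/2)+cosφ1·cosφ2·sin²(Δλ/2)=0.0518300484; c=2·atan2(√a, √(1-a))=0.459352191; dist=6371·c=2926.533 ≈ 2926.5 km; running total=10143.1 km
Leg 2 bearing: y=sinΔλ·cosφ2=-0.13699959, x=cosφ1·sinφ2-sinφ1·cosφ2·cosΔλ=-0.42167036; θ=atan2(y, x)=-162.0012° <0 so +360° → 197.9988° ≈ 198.0°
Leg 3: φ1=-0.4577196, φ2=0.5238466, Δφ=0.9815662, Δλ=0.0558820 rad; a=sin²(Δφ/2)+cosφ1·cosφ2·sin²(Δλ/2)=0.2227456896; c=2·atan2(√a, √(1-a))=0.983023951; dist=6371·c=6262.846 ≈ 6262.8 km; running total=16405.9 km
Leg 3 bearing: y=sinΔλ·cosφ2=0.04836308, x=cosφ1·sinφ2-sinφ1·cosφ2·cosΔλ=0.83077145; θ=atan2(y, x)=3.3317° ≈ 3.3°
Leg 4: φ1=0.5238466, φ2=1.0509064, Δφ=0.5270598, Δλ=-0.1093798 rad; a=sin²(Δφ/2)+cosφ1·cosφ2·sin²(Δλ/2)=0.0691404759; c=2·atan2(√a, √(1-a))=0.532148290; dist=6371·c=3390.317 ≈ 3390.3 km; running total=19796.2 km
Leg 4 bearing: y=sinΔλ·cosφ2=-0.05422991, x=cosφ1·sinφ2-sinφ1·cosφ2·cosΔλ=0.50447933; θ=atan2(y, x)=-6.1356° <0 so +360° → 353.8644° ≈ 353.9°

Leg 1: dist=7216.6 km, bearing=261.9°
Leg 2: dist=2926.5 km, bearing=198.0°
Leg 3: dist=6262.8 km, bearing=3.3°
Leg 4: dist=3390.3 km, bearing=353.9°
Total: 19796.2 km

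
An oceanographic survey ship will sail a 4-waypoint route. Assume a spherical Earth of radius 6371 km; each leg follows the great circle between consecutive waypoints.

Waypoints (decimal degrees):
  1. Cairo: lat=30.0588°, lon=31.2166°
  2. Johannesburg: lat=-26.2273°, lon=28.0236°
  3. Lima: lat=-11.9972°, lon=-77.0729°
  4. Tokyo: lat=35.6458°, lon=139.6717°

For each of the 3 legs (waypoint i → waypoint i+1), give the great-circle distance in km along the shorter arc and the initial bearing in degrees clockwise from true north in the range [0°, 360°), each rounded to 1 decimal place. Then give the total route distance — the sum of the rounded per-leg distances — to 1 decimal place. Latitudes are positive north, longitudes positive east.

Leg 1: dist=6268.0 km, bearing=183.4°
Leg 2: dist=10881.0 km, bearing=252.4°
Leg 3: dist=15489.0 km, bearing=311.8°
Total: 32638.0 km

Leg 1: φ1=0.5246250, φ2=-0.4577527, Δφ=-0.9823778, Δλ=-0.0557284 rad; a=sin²(Δφ/2)+cosφ1·cosφ2·sin²(Δλ/2)=0.2230795332; c=2·atan2(√a, √(1-a))=0.983826073; dist=6371·c=6267.956 ≈ 6268.0 km; running total=6268.0 km
Leg 1 bearing: y=sinΔλ·cosφ2=-0.04996514, x=cosφ1·sinφ2-sinφ1·cosφ2·cosΔλ=-0.83112196; θ=atan2(y, x)=-176.5597° <0 so +360° → 183.4403° ≈ 183.4°
Leg 2: φ1=-0.4577527, φ2=-0.2093906, Δφ=0.2483621, Δλ=-1.8342800 rad; a=sin²(Δφ/2)+cosφ1·cosφ2·sin²(Δλ/2)=0.5683335443; c=2·atan2(√a, √(1-a))=1.707892474; dist=6371·c=10880.983 ≈ 10881.0 km; running total=17149.0 km
Leg 2 bearing: y=sinΔλ·cosφ2=-0.94440011, x=cosφ1·sinφ2-sinφ1·cosφ2·cosΔλ=-0.29904939; θ=atan2(y, x)=-107.5707° <0 so +360° → 252.4293° ≈ 252.4°
Leg 3: φ1=-0.2093906, φ2=0.6221366, Δφ=0.8315272, Δλ=3.7829069 rad; a=sin²(Δφ/2)+cosφ1·cosφ2·sin²(Δλ/2)=0.8790435951; c=2·atan2(√a, √(1-a))=2.431171352; dist=6371·c=15488.993 ≈ 15489.0 km; running total=32638.0 km
Leg 3 bearing: y=sinΔλ·cosφ2=-0.48615825, x=cosφ1·sinφ2-sinφ1·cosφ2·cosΔλ=0.43468836; θ=atan2(y, x)=-48.1992° <0 so +360° → 311.8008° ≈ 311.8°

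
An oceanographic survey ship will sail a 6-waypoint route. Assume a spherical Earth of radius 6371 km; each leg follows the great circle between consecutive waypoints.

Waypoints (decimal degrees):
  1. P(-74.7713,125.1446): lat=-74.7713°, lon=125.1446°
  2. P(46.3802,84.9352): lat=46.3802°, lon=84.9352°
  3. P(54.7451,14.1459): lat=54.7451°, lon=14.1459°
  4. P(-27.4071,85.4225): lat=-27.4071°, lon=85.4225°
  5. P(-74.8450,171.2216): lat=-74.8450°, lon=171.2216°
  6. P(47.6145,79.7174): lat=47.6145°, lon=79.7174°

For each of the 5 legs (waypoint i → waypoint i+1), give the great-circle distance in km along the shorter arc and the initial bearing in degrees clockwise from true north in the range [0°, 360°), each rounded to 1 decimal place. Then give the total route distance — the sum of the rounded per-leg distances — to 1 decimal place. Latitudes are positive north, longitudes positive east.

Leg 1: dist=13795.3 km, bearing=327.5°
Leg 2: dist=4866.4 km, bearing=308.0°
Leg 3: dist=11364.6 km, bearing=120.7°
Leg 4: dist=6952.9 km, bearing=162.9°
Leg 5: dist=15106.2 km, bearing=284.6°
Total: 52085.4 km

Leg 1: φ1=-1.3050054, φ2=0.8094872, Δφ=2.1144926, Δλ=-0.7017864 rad; a=sin²(Δφ/2)+cosφ1·cosφ2·sin²(Δλ/2)=0.7800622225; c=2·atan2(√a, √(1-a))=2.165332341; dist=6371·c=13795.332 ≈ 13795.3 km; running total=13795.3 km
Leg 1 bearing: y=sinΔλ·cosφ2=-0.44536818, x=cosφ1·sinφ2-sinφ1·cosφ2·cosΔλ=0.69850397; θ=atan2(y, x)=-32.5217° <0 so +360° → 327.4783° ≈ 327.5°
Leg 2: φ1=0.8094872, φ2=0.9554822, Δφ=0.1459950, Δλ=-1.2355064 rad; a=sin²(Δφ/2)+cosφ1·cosφ2·sin²(Δλ/2)=0.1389077892; c=2·atan2(√a, √(1-a))=0.763841147; dist=6371·c=4866.432 ≈ 4866.4 km; running total=18661.7 km
Leg 2 bearing: y=sinΔλ·cosφ2=-0.54507277, x=cosφ1·sinφ2-sinφ1·cosφ2·cosΔλ=0.42584661; θ=atan2(y, x)=-52.0007° <0 so +360° → 307.9993° ≈ 308.0°
Leg 3: φ1=0.9554822, φ2=-0.4783441, Δφ=-1.4338264, Δλ=1.2440113 rad; a=sin²(Δφ/2)+cosφ1·cosφ2·sin²(Δλ/2)=0.6056981347; c=2·atan2(√a, √(1-a))=1.783799621; dist=6371·c=11364.587 ≈ 11364.6 km; running total=30026.3 km
Leg 3 bearing: y=sinΔλ·cosφ2=0.84077752, x=cosφ1·sinφ2-sinφ1·cosφ2·cosΔλ=-0.49840223; θ=atan2(y, x)=120.6589° ≈ 120.7°
Leg 4: φ1=-0.4783441, φ2=-1.3062917, Δφ=-0.8279475, Δλ=1.4974768 rad; a=sin²(Δφ/2)+cosφ1·cosφ2·sin²(Δλ/2)=0.2693487400; c=2·atan2(√a, √(1-a))=1.091333634; dist=6371·c=6952.887 ≈ 6952.9 km; running total=36979.2 km
Leg 4 bearing: y=sinΔλ·cosφ2=0.26072880, x=cosφ1·sinφ2-sinφ1·cosφ2·cosΔλ=-0.84806868; θ=atan2(y, x)=162.9106° ≈ 162.9°
Leg 5: φ1=-1.3062917, φ2=0.8310298, Δφ=2.1373215, Δλ=-1.5970496 rad; a=sin²(Δφ/2)+cosφ1·cosφ2·sin²(Δλ/2)=0.8587821614; c=2·atan2(√a, √(1-a))=2.371095253; dist=6371·c=15106.248 ≈ 15106.2 km; running total=52085.4 km
Leg 5 bearing: y=sinΔλ·cosφ2=-0.67388319, x=cosφ1·sinφ2-sinφ1·cosφ2·cosΔλ=0.17601959; θ=atan2(y, x)=-75.3613° <0 so +360° → 284.6387° ≈ 284.6°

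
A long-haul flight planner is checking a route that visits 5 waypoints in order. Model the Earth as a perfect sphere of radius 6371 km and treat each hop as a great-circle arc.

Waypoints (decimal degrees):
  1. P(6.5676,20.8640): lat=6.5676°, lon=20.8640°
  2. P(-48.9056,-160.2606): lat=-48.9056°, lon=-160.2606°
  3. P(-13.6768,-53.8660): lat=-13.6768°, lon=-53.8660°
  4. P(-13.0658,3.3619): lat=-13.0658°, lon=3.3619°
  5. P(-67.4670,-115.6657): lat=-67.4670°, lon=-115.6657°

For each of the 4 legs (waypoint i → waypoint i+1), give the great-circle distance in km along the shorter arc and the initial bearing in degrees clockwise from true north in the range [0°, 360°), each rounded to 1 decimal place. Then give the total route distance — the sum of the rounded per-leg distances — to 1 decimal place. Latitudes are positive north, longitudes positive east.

Leg 1: dist=15306.1 km, bearing=178.9°
Leg 2: dist=10020.7 km, bearing=111.2°
Leg 3: dist=6176.1 km, bearing=96.6°
Leg 4: dist=9831.2 km, bearing=199.6°
Total: 41334.1 km

Leg 1: φ1=0.1146262, φ2=-0.8535637, Δφ=-0.9681900, Δλ=-3.1612206 rad; a=sin²(Δφ/2)+cosφ1·cosφ2·sin²(Δλ/2)=0.8695293967; c=2·atan2(√a, √(1-a))=2.402468419; dist=6371·c=15306.126 ≈ 15306.1 km; running total=15306.1 km
Leg 1 bearing: y=sinΔλ·cosφ2=0.01290067, x=cosφ1·sinφ2-sinφ1·cosφ2·cosΔλ=-0.67351739; θ=atan2(y, x)=178.9027° ≈ 178.9°
Leg 2: φ1=-0.8535637, φ2=-0.2387052, Δφ=0.6148586, Δλ=1.8569361 rad; a=sin²(Δφ/2)+cosφ1·cosφ2·sin²(Δλ/2)=0.5010361146; c=2·atan2(√a, √(1-a))=1.572868557; dist=6371·c=10020.746 ≈ 10020.7 km; running total=25326.8 km
Leg 2 bearing: y=sinΔλ·cosφ2=0.93213842, x=cosφ1·sinφ2-sinφ1·cosφ2·cosΔλ=-0.36209622; θ=atan2(y, x)=111.2290° ≈ 111.2°
Leg 3: φ1=-0.2387052, φ2=-0.2280412, Δφ=0.0106640, Δλ=0.9988153 rad; a=sin²(Δφ/2)+cosφ1·cosφ2·sin²(Δλ/2)=0.2171064866; c=2·atan2(√a, √(1-a))=0.969408895; dist=6371·c=6176.104 ≈ 6176.1 km; running total=31502.9 km
Leg 3 bearing: y=sinΔλ·cosφ2=0.81906210, x=cosφ1·sinφ2-sinφ1·cosφ2·cosΔλ=-0.09498587; θ=atan2(y, x)=96.6150° ≈ 96.6°
Leg 4: φ1=-0.2280412, φ2=-1.1775213, Δφ=-0.9494801, Δλ=-2.0774235 rad; a=sin²(Δφ/2)+cosφ1·cosφ2·sin²(Δλ/2)=0.4861612525; c=2·atan2(√a, √(1-a))=1.543115297; dist=6371·c=9831.188 ≈ 9831.2 km; running total=41334.1 km
Leg 4 bearing: y=sinΔλ·cosφ2=-0.33507828, x=cosφ1·sinφ2-sinφ1·cosφ2·cosΔλ=-0.94178368; θ=atan2(y, x)=-160.4149° <0 so +360° → 199.5851° ≈ 199.6°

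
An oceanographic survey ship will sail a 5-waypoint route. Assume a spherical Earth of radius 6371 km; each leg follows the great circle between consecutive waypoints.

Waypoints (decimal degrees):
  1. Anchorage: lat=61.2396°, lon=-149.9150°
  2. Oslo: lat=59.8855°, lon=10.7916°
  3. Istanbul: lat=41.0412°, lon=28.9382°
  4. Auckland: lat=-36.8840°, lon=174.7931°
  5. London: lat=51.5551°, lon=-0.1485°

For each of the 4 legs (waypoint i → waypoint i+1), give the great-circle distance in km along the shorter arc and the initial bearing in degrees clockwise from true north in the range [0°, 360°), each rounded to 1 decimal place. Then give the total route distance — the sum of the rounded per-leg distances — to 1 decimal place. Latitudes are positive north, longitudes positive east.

Leg 1: φ1=1.0688327, φ2=1.0451991, Δφ=-0.0236335, Δλ=2.8048593 rad; a=sin²(Δφ/2)+cosφ1·cosφ2·sin²(Δλ/2)=0.2347670007; c=2·atan2(√a, √(1-a))=1.011646139; dist=6371·c=6445.198 ≈ 6445.2 km; running total=6445.2 km
Leg 1 bearing: y=sinΔλ·cosφ2=0.16577433, x=cosφ1·sinφ2-sinφ1·cosφ2·cosΔλ=0.83133910; θ=atan2(y, x)=11.2772° ≈ 11.3°
Leg 2: φ1=1.0451991, φ2=0.7163041, Δφ=-0.3288951, Δλ=0.3167179 rad; a=sin²(Δφ/2)+cosφ1·cosφ2·sin²(Δλ/2)=0.0362109682; c=2·atan2(√a, √(1-a))=0.382918733; dist=6371·c=2439.575 ≈ 2439.6 km; running total=8884.8 km
Leg 2 bearing: y=sinΔλ·cosφ2=0.23490686, x=cosφ1·sinφ2-sinφ1·cosφ2·cosΔλ=-0.29054725; θ=atan2(y, x)=141.0445° ≈ 141.0°
Leg 3: φ1=0.7163041, φ2=-0.6437472, Δφ=-1.3600513, Δλ=2.5456482 rad; a=sin²(Δφ/2)+cosφ1·cosφ2·sin²(Δλ/2)=0.9466874933; c=2·atan2(√a, √(1-a))=2.675597752; dist=6371·c=17046.233 ≈ 17046.2 km; running total=25931.0 km
Leg 3 bearing: y=sinΔλ·cosφ2=0.44894959, x=cosφ1·sinφ2-sinφ1·cosφ2·cosΔλ=-0.01803872; θ=atan2(y, x)=92.3009° ≈ 92.3°
Leg 4: φ1=-0.6437472, φ2=0.8998062, Δφ=1.5435535, Δλ=-3.0533069 rad; a=sin²(Δφ/2)+cosφ1·cosφ2·sin²(Δλ/2)=0.9827293725; c=2·atan2(√a, √(1-a))=2.877994638; dist=6371·c=18335.704 ≈ 18335.7 km; running total=44266.7 km
Leg 4 bearing: y=sinΔλ·cosφ2=-0.05482141, x=cosφ1·sinφ2-sinφ1·cosφ2·cosΔλ=0.25472343; θ=atan2(y, x)=-12.1459° <0 so +360° → 347.8541° ≈ 347.9°

Leg 1: dist=6445.2 km, bearing=11.3°
Leg 2: dist=2439.6 km, bearing=141.0°
Leg 3: dist=17046.2 km, bearing=92.3°
Leg 4: dist=18335.7 km, bearing=347.9°
Total: 44266.7 km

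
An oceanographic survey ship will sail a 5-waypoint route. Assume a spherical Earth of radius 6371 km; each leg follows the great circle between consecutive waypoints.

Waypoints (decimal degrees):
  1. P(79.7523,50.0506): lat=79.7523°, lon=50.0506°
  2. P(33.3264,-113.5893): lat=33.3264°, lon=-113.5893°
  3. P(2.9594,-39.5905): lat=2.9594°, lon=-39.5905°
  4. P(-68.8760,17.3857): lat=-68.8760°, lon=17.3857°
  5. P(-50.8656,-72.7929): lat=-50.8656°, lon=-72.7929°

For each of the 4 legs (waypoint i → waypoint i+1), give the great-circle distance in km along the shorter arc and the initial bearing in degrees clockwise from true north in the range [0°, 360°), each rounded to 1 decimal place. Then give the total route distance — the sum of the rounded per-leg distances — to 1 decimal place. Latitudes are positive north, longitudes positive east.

Leg 1: dist=7399.6 km, bearing=345.1°
Leg 2: dist=8342.5 km, bearing=96.4°
Leg 3: dist=9061.3 km, bearing=162.2°
Leg 4: dist=4860.4 km, bearing=246.0°
Total: 29663.8 km

Leg 1: φ1=1.3919402, φ2=0.5816554, Δφ=-0.8102848, Δλ=-2.8560550 rad; a=sin²(Δφ/2)+cosφ1·cosφ2·sin²(Δλ/2)=0.3009930676; c=2·atan2(√a, √(1-a))=1.161445510; dist=6371·c=7399.569 ≈ 7399.6 km; running total=7399.6 km
Leg 1 bearing: y=sinΔλ·cosφ2=-0.23535337, x=cosφ1·sinφ2-sinφ1·cosφ2·cosΔλ=0.88667568; θ=atan2(y, x)=-14.8654° <0 so +360° → 345.1346° ≈ 345.1°
Leg 2: φ1=0.5816554, φ2=0.0516513, Δφ=-0.5300041, Δλ=1.2915227 rad; a=sin²(Δφ/2)+cosφ1·cosφ2·sin²(Δλ/2)=0.3708076853; c=2·atan2(√a, √(1-a))=1.309446652; dist=6371·c=8342.485 ≈ 8342.5 km; running total=15742.1 km
Leg 2 bearing: y=sinΔλ·cosφ2=0.95997396, x=cosφ1·sinφ2-sinφ1·cosφ2·cosΔλ=-0.10810816; θ=atan2(y, x)=96.4253° ≈ 96.4°
Leg 3: φ1=0.0516513, φ2=-1.2021130, Δφ=-1.2537642, Δλ=0.9944223 rad; a=sin²(Δφ/2)+cosφ1·cosφ2·sin²(Δλ/2)=0.4260071438; c=2·atan2(√a, √(1-a))=1.422265079; dist=6371·c=9061.251 ≈ 9061.3 km; running total=24803.4 km
Leg 3 bearing: y=sinΔλ·cosφ2=0.30216489, x=cosφ1·sinφ2-sinφ1·cosφ2·cosΔλ=-0.94169879; θ=atan2(y, x)=162.2100° ≈ 162.2°
Leg 4: φ1=-1.2021130, φ2=-0.8877722, Δφ=0.3143408, Δλ=-1.5739135 rad; a=sin²(Δφ/2)+cosφ1·cosφ2·sin²(Δλ/2)=0.1385821011; c=2·atan2(√a, √(1-a))=0.762898981; dist=6371·c=4860.429 ≈ 4860.4 km; running total=29663.8 km
Leg 4 bearing: y=sinΔλ·cosφ2=-0.63113856, x=cosφ1·sinφ2-sinφ1·cosφ2·cosΔλ=-0.28137613; θ=atan2(y, x)=-114.0284° <0 so +360° → 245.9716° ≈ 246.0°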